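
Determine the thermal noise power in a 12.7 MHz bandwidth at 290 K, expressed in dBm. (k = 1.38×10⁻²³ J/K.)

−102.9 dBm

P_n = kTB = 1.38×10⁻²³ × 290 × 1.27×10⁷ = 5.08×10⁻¹⁴ W
In dBm: 10 log₁₀(5.08×10⁻¹⁴ / 10⁻³) = −102.9 dBm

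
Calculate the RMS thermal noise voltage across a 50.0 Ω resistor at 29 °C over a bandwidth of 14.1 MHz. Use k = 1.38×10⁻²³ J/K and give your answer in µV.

3.43 µV

T = 29 °C + 273.15 = 302.15 K
V_n = √(4kTRB)
4kTRB = 4 × 1.38×10⁻²³ × 302.15 × 5.00×10¹ × 1.41×10⁷ = 1.18×10⁻¹¹ V²
V_n = √(1.18×10⁻¹¹) = 3.43×10⁻⁶ V = 3.43 µV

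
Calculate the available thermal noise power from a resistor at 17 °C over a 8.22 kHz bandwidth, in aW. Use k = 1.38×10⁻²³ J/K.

T = 17 °C + 273.15 = 290.15 K
P_n = kTB = 1.38×10⁻²³ × 290.15 × 8.22×10³ = 3.29×10⁻¹⁷ W = 32.9 aW

32.9 aW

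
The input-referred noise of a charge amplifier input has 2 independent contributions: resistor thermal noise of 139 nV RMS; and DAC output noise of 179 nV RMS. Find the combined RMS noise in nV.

Uncorrelated sources add in power (mean-square): V_tot = √(ΣV_i²)
V_tot = √[(1.39×10⁻⁷)² + (1.79×10⁻⁷)²] = 2.27×10⁻⁷ V = 227 nV

227 nV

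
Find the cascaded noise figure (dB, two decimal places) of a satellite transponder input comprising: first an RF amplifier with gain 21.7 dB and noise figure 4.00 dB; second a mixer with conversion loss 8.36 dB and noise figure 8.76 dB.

Convert to linear (a loss of L dB is a gain of −L dB): F_i = 10^(NF_i/10), G_i = 10^(G_i,dB/10)
  Stage 1: F_1 = 10^(4.00/10) = 2.512, G_1 = 10^(21.7/10) = 147.9
  Stage 2: F_2 = 10^(8.76/10) = 7.516, G_2 = 10^(−8.36/10) = 0.1459
Friis cascade:
  F = 2.512 + (7.516 − 1)/147.9 = 2.556
NF = 10 log₁₀(2.556) = 4.08 dB

4.08 dB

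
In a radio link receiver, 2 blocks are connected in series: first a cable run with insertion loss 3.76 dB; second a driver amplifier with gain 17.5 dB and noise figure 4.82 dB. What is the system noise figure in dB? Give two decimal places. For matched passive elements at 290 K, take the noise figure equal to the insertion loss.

8.58 dB

Convert to linear (a loss of L dB is a gain of −L dB): F_i = 10^(NF_i/10), G_i = 10^(G_i,dB/10)
  Stage 1: F_1 = 10^(3.76/10) = 2.377, G_1 = 10^(−3.76/10) = 0.4207
  Stage 2: F_2 = 10^(4.82/10) = 3.034, G_2 = 10^(17.5/10) = 56.23
Friis cascade:
  F = 2.377 + (3.034 − 1)/0.4207 = 7.211
NF = 10 log₁₀(7.211) = 8.58 dB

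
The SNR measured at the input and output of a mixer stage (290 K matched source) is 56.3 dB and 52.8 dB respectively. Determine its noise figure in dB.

NF (dB) = SNR_in(dB) − SNR_out(dB) when the source is at T₀
NF = 56.3 − 52.8 = 3.5 dB

3.5 dB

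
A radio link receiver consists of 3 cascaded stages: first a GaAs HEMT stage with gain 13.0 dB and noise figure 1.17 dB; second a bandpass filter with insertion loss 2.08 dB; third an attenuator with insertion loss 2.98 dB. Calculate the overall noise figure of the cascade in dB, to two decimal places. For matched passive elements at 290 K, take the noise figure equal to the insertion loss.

Convert to linear (a loss of L dB is a gain of −L dB): F_i = 10^(NF_i/10), G_i = 10^(G_i,dB/10)
  Stage 1: F_1 = 10^(1.17/10) = 1.309, G_1 = 10^(13.0/10) = 19.95
  Stage 2: F_2 = 10^(2.08/10) = 1.614, G_2 = 10^(−2.08/10) = 0.6194
  Stage 3: F_3 = 10^(2.98/10) = 1.986, G_3 = 10^(−2.98/10) = 0.5035
Friis cascade:
  F = 1.309 + (1.614 − 1)/19.95 + (1.986 − 1)/12.36 = 1.420
NF = 10 log₁₀(1.420) = 1.52 dB

1.52 dB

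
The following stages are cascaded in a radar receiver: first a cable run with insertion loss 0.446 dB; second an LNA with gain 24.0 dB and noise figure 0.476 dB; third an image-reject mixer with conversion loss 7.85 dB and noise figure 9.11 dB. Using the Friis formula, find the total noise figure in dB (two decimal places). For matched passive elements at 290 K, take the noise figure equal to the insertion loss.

Convert to linear (a loss of L dB is a gain of −L dB): F_i = 10^(NF_i/10), G_i = 10^(G_i,dB/10)
  Stage 1: F_1 = 10^(0.446/10) = 1.108, G_1 = 10^(−0.446/10) = 0.9024
  Stage 2: F_2 = 10^(0.476/10) = 1.116, G_2 = 10^(24.0/10) = 251.2
  Stage 3: F_3 = 10^(9.11/10) = 8.147, G_3 = 10^(−7.85/10) = 0.1641
Friis cascade:
  F = 1.108 + (1.116 − 1)/0.9024 + (8.147 − 1)/226.7 = 1.268
NF = 10 log₁₀(1.268) = 1.03 dB

1.03 dB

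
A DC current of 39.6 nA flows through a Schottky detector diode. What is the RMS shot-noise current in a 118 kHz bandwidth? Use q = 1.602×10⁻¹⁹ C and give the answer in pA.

I_n = √(2qI·B)
2qI·B = 2 × 1.602×10⁻¹⁹ × 3.96×10⁻⁸ × 1.18×10⁵ = 1.50×10⁻²¹ A²
I_n = √(1.50×10⁻²¹) = 3.87×10⁻¹¹ A = 38.7 pA

38.7 pA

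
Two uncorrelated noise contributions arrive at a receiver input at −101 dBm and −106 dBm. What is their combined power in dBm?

−99.8 dBm

Convert to linear, add, convert back:
P₁ = 7.94×10⁻¹⁴ W, P₂ = 2.51×10⁻¹⁴ W
P_tot = 1.05×10⁻¹³ W → 10 log₁₀(P_tot / 10⁻³) = −99.8 dBm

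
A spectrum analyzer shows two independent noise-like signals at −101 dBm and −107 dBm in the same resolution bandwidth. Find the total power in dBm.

−100.0 dBm

Convert to linear, add, convert back:
P₁ = 7.94×10⁻¹⁴ W, P₂ = 2.00×10⁻¹⁴ W
P_tot = 9.94×10⁻¹⁴ W → 10 log₁₀(P_tot / 10⁻³) = −100.0 dBm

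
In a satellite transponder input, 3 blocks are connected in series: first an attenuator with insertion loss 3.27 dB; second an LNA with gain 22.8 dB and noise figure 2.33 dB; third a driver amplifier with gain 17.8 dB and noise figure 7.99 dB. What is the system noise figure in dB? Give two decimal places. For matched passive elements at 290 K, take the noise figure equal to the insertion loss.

5.67 dB

Convert to linear (a loss of L dB is a gain of −L dB): F_i = 10^(NF_i/10), G_i = 10^(G_i,dB/10)
  Stage 1: F_1 = 10^(3.27/10) = 2.123, G_1 = 10^(−3.27/10) = 0.4710
  Stage 2: F_2 = 10^(2.33/10) = 1.710, G_2 = 10^(22.8/10) = 190.5
  Stage 3: F_3 = 10^(7.99/10) = 6.295, G_3 = 10^(17.8/10) = 60.26
Friis cascade:
  F = 2.123 + (1.710 − 1)/0.4710 + (6.295 − 1)/89.74 = 3.690
NF = 10 log₁₀(3.690) = 5.67 dB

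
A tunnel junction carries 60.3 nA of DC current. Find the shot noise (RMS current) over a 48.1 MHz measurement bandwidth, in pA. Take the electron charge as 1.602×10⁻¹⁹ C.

964 pA

I_n = √(2qI·B)
2qI·B = 2 × 1.602×10⁻¹⁹ × 6.03×10⁻⁸ × 4.81×10⁷ = 9.29×10⁻¹⁹ A²
I_n = √(9.29×10⁻¹⁹) = 9.64×10⁻¹⁰ A = 964 pA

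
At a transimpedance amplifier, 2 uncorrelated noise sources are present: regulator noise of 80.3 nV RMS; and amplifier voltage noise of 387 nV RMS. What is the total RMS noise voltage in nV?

395 nV

Uncorrelated sources add in power (mean-square): V_tot = √(ΣV_i²)
V_tot = √[(8.03×10⁻⁸)² + (3.87×10⁻⁷)²] = 3.95×10⁻⁷ V = 395 nV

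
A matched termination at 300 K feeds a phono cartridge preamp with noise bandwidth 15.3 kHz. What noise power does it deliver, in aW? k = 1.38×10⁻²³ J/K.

63.3 aW

P_n = kTB = 1.38×10⁻²³ × 300 × 1.53×10⁴ = 6.33×10⁻¹⁷ W = 63.3 aW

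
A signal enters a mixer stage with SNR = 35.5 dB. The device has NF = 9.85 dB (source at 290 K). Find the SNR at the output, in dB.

By definition F = SNR_in/SNR_out, so in dB: SNR_out = SNR_in − NF
SNR_out = 35.5 − 9.85 = 25.65 dB

25.65 dB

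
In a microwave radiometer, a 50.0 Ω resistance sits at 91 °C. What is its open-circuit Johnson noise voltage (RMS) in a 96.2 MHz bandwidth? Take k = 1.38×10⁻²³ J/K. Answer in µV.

T = 91 °C + 273.15 = 364.15 K
V_n = √(4kTRB)
4kTRB = 4 × 1.38×10⁻²³ × 364.15 × 5.00×10¹ × 9.62×10⁷ = 9.67×10⁻¹¹ V²
V_n = √(9.67×10⁻¹¹) = 9.83×10⁻⁶ V = 9.83 µV

9.83 µV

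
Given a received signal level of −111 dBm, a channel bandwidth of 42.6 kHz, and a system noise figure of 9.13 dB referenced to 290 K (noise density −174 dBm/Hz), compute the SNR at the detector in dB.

7.6 dB

Noise floor: N = −174 + 10 log₁₀(B) + NF
10 log₁₀(4.26×10⁴) = 46.29 dB
N = −174 + 46.29 + 9.13 = −118.58 dBm
SNR = P_sig − N = −111 − (−118.58) = 7.58 dB → 7.6 dB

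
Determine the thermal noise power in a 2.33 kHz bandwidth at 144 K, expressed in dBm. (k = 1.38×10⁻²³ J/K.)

P_n = kTB = 1.38×10⁻²³ × 144 × 2.33×10³ = 4.63×10⁻¹⁸ W
In dBm: 10 log₁₀(4.63×10⁻¹⁸ / 10⁻³) = −143.3 dBm

−143.3 dBm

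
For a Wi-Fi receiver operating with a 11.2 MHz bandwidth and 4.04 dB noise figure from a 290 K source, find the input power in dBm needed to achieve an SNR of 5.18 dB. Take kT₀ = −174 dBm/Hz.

−94.3 dBm

Sensitivity = −174 + 10 log₁₀(B) + NF + SNR_min
= −174 + 70.49 + 4.04 + 5.18
= −94.29 dBm → −94.3 dBm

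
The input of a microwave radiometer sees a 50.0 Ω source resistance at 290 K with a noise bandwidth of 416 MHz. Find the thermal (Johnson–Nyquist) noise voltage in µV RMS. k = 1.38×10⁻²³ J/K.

18.2 µV

V_n = √(4kTRB)
4kTRB = 4 × 1.38×10⁻²³ × 290 × 5.00×10¹ × 4.16×10⁸ = 3.33×10⁻¹⁰ V²
V_n = √(3.33×10⁻¹⁰) = 1.82×10⁻⁵ V = 18.2 µV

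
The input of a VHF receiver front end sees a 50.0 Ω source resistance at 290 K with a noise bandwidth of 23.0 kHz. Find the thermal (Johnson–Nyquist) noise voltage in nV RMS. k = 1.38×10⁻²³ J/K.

V_n = √(4kTRB)
4kTRB = 4 × 1.38×10⁻²³ × 290 × 5.00×10¹ × 2.30×10⁴ = 1.84×10⁻¹⁴ V²
V_n = √(1.84×10⁻¹⁴) = 1.36×10⁻⁷ V = 136 nV

136 nV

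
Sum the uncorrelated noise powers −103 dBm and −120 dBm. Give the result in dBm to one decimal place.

Convert to linear, add, convert back:
P₁ = 5.01×10⁻¹⁴ W, P₂ = 1.00×10⁻¹⁵ W
P_tot = 5.11×10⁻¹⁴ W → 10 log₁₀(P_tot / 10⁻³) = −102.9 dBm

−102.9 dBm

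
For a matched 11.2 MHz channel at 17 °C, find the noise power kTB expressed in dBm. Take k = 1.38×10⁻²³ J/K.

−103.5 dBm

T = 17 °C + 273.15 = 290.15 K
P_n = kTB = 1.38×10⁻²³ × 290.15 × 1.12×10⁷ = 4.48×10⁻¹⁴ W
In dBm: 10 log₁₀(4.48×10⁻¹⁴ / 10⁻³) = −103.5 dBm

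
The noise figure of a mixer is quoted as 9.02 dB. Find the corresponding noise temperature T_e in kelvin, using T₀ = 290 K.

2024 K

F = 10^(9.02/10) = 7.97995
T_e = (F − 1)·T₀ = (7.97995 − 1) × 290 = 2024 K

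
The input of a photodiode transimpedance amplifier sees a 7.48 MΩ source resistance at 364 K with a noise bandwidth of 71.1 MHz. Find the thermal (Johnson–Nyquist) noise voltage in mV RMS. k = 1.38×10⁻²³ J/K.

3.27 mV

V_n = √(4kTRB)
4kTRB = 4 × 1.38×10⁻²³ × 364 × 7.48×10⁶ × 7.11×10⁷ = 1.07×10⁻⁵ V²
V_n = √(1.07×10⁻⁵) = 3.27×10⁻³ V = 3.27 mV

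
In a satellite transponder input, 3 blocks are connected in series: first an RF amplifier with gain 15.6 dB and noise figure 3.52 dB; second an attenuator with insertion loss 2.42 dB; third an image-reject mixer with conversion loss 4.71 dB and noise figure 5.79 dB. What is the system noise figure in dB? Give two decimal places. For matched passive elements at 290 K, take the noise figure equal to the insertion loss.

3.81 dB

Convert to linear (a loss of L dB is a gain of −L dB): F_i = 10^(NF_i/10), G_i = 10^(G_i,dB/10)
  Stage 1: F_1 = 10^(3.52/10) = 2.249, G_1 = 10^(15.6/10) = 36.31
  Stage 2: F_2 = 10^(2.42/10) = 1.746, G_2 = 10^(−2.42/10) = 0.5728
  Stage 3: F_3 = 10^(5.79/10) = 3.793, G_3 = 10^(−4.71/10) = 0.3381
Friis cascade:
  F = 2.249 + (1.746 − 1)/36.31 + (3.793 − 1)/20.80 = 2.404
NF = 10 log₁₀(2.404) = 3.81 dB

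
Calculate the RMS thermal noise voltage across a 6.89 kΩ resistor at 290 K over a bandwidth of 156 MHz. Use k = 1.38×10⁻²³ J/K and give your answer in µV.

V_n = √(4kTRB)
4kTRB = 4 × 1.38×10⁻²³ × 290 × 6.89×10³ × 1.56×10⁸ = 1.72×10⁻⁸ V²
V_n = √(1.72×10⁻⁸) = 1.31×10⁻⁴ V = 131 µV

131 µV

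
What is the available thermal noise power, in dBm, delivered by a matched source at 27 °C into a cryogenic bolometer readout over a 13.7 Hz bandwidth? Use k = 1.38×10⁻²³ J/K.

−162.5 dBm

T = 27 °C + 273.15 = 300.15 K
P_n = kTB = 1.38×10⁻²³ × 300.15 × 1.37×10¹ = 5.67×10⁻²⁰ W
In dBm: 10 log₁₀(5.67×10⁻²⁰ / 10⁻³) = −162.5 dBm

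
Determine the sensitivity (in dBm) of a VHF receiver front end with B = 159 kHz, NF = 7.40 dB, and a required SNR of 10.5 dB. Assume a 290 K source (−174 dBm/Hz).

−104.1 dBm

Sensitivity = −174 + 10 log₁₀(B) + NF + SNR_min
= −174 + 52.01 + 7.40 + 10.5
= −104.09 dBm → −104.1 dBm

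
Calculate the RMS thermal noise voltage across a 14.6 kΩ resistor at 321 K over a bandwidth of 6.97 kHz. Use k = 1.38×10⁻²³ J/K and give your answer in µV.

1.34 µV

V_n = √(4kTRB)
4kTRB = 4 × 1.38×10⁻²³ × 321 × 1.46×10⁴ × 6.97×10³ = 1.80×10⁻¹² V²
V_n = √(1.80×10⁻¹²) = 1.34×10⁻⁶ V = 1.34 µV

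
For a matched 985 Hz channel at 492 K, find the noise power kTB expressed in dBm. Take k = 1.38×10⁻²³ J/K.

P_n = kTB = 1.38×10⁻²³ × 492 × 9.85×10² = 6.69×10⁻¹⁸ W
In dBm: 10 log₁₀(6.69×10⁻¹⁸ / 10⁻³) = −141.7 dBm

−141.7 dBm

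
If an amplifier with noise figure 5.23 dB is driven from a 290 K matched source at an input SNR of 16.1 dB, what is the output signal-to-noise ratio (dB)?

10.87 dB

By definition F = SNR_in/SNR_out, so in dB: SNR_out = SNR_in − NF
SNR_out = 16.1 − 5.23 = 10.87 dB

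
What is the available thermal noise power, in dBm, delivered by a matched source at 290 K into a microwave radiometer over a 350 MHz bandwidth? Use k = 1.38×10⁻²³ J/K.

P_n = kTB = 1.38×10⁻²³ × 290 × 3.50×10⁸ = 1.40×10⁻¹² W
In dBm: 10 log₁₀(1.40×10⁻¹² / 10⁻³) = −88.5 dBm

−88.5 dBm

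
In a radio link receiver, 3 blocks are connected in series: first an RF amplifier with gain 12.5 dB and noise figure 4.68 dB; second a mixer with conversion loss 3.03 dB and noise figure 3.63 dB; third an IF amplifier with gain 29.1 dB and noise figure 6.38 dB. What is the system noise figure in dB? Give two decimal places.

Convert to linear (a loss of L dB is a gain of −L dB): F_i = 10^(NF_i/10), G_i = 10^(G_i,dB/10)
  Stage 1: F_1 = 10^(4.68/10) = 2.938, G_1 = 10^(12.5/10) = 17.78
  Stage 2: F_2 = 10^(3.63/10) = 2.307, G_2 = 10^(−3.03/10) = 0.4977
  Stage 3: F_3 = 10^(6.38/10) = 4.345, G_3 = 10^(29.1/10) = 812.8
Friis cascade:
  F = 2.938 + (2.307 − 1)/17.78 + (4.345 − 1)/8.851 = 3.389
NF = 10 log₁₀(3.389) = 5.30 dB

5.30 dB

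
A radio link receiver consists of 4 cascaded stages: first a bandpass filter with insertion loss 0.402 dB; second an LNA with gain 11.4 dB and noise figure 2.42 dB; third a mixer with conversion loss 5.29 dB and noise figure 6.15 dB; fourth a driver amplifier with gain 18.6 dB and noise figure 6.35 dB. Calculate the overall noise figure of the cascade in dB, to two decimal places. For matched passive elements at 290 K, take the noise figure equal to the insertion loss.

Convert to linear (a loss of L dB is a gain of −L dB): F_i = 10^(NF_i/10), G_i = 10^(G_i,dB/10)
  Stage 1: F_1 = 10^(0.402/10) = 1.097, G_1 = 10^(−0.402/10) = 0.9116
  Stage 2: F_2 = 10^(2.42/10) = 1.746, G_2 = 10^(11.4/10) = 13.80
  Stage 3: F_3 = 10^(6.15/10) = 4.121, G_3 = 10^(−5.29/10) = 0.2958
  Stage 4: F_4 = 10^(6.35/10) = 4.315, G_4 = 10^(18.6/10) = 72.44
Friis cascade:
  F = 1.097 + (1.746 − 1)/0.9116 + (4.121 − 1)/12.58 + (4.315 − 1)/3.722 = 3.054
NF = 10 log₁₀(3.054) = 4.85 dB

4.85 dB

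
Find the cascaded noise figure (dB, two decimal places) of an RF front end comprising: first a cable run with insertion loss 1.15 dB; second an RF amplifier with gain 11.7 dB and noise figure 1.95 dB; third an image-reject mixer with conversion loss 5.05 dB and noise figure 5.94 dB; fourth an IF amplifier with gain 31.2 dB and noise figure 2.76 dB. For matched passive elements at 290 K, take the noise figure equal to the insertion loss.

4.07 dB

Convert to linear (a loss of L dB is a gain of −L dB): F_i = 10^(NF_i/10), G_i = 10^(G_i,dB/10)
  Stage 1: F_1 = 10^(1.15/10) = 1.303, G_1 = 10^(−1.15/10) = 0.7674
  Stage 2: F_2 = 10^(1.95/10) = 1.567, G_2 = 10^(11.7/10) = 14.79
  Stage 3: F_3 = 10^(5.94/10) = 3.926, G_3 = 10^(−5.05/10) = 0.3126
  Stage 4: F_4 = 10^(2.76/10) = 1.888, G_4 = 10^(31.2/10) = 1318
Friis cascade:
  F = 1.303 + (1.567 − 1)/0.7674 + (3.926 − 1)/11.35 + (1.888 − 1)/3.548 = 2.550
NF = 10 log₁₀(2.550) = 4.07 dB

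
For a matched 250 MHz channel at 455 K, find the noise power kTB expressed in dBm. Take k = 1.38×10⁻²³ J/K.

−88.0 dBm

P_n = kTB = 1.38×10⁻²³ × 455 × 2.50×10⁸ = 1.57×10⁻¹² W
In dBm: 10 log₁₀(1.57×10⁻¹² / 10⁻³) = −88.0 dBm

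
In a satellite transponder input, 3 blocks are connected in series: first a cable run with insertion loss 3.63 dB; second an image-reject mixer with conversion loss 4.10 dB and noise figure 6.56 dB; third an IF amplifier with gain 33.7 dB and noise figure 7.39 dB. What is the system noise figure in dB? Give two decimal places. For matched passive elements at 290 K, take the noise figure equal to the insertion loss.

15.69 dB

Convert to linear (a loss of L dB is a gain of −L dB): F_i = 10^(NF_i/10), G_i = 10^(G_i,dB/10)
  Stage 1: F_1 = 10^(3.63/10) = 2.307, G_1 = 10^(−3.63/10) = 0.4335
  Stage 2: F_2 = 10^(6.56/10) = 4.529, G_2 = 10^(−4.10/10) = 0.3890
  Stage 3: F_3 = 10^(7.39/10) = 5.483, G_3 = 10^(33.7/10) = 2344
Friis cascade:
  F = 2.307 + (4.529 − 1)/0.4335 + (5.483 − 1)/0.1687 = 37.03
NF = 10 log₁₀(37.03) = 15.69 dB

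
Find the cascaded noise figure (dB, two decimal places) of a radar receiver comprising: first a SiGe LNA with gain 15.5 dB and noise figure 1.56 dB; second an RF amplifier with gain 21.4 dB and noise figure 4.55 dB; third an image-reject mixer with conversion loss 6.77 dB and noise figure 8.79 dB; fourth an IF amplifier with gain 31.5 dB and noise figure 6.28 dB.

1.73 dB

Convert to linear (a loss of L dB is a gain of −L dB): F_i = 10^(NF_i/10), G_i = 10^(G_i,dB/10)
  Stage 1: F_1 = 10^(1.56/10) = 1.432, G_1 = 10^(15.5/10) = 35.48
  Stage 2: F_2 = 10^(4.55/10) = 2.851, G_2 = 10^(21.4/10) = 138.0
  Stage 3: F_3 = 10^(8.79/10) = 7.568, G_3 = 10^(−6.77/10) = 0.2104
  Stage 4: F_4 = 10^(6.28/10) = 4.246, G_4 = 10^(31.5/10) = 1413
Friis cascade:
  F = 1.432 + (2.851 − 1)/35.48 + (7.568 − 1)/4898 + (4.246 − 1)/1030 = 1.489
NF = 10 log₁₀(1.489) = 1.73 dB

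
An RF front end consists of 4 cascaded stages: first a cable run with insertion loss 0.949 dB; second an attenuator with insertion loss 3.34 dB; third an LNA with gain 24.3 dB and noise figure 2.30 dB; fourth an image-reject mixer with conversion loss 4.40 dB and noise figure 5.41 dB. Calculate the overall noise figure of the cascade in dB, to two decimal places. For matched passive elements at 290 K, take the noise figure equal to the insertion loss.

6.61 dB

Convert to linear (a loss of L dB is a gain of −L dB): F_i = 10^(NF_i/10), G_i = 10^(G_i,dB/10)
  Stage 1: F_1 = 10^(0.949/10) = 1.244, G_1 = 10^(−0.949/10) = 0.8037
  Stage 2: F_2 = 10^(3.34/10) = 2.158, G_2 = 10^(−3.34/10) = 0.4634
  Stage 3: F_3 = 10^(2.30/10) = 1.698, G_3 = 10^(24.3/10) = 269.2
  Stage 4: F_4 = 10^(5.41/10) = 3.475, G_4 = 10^(−4.40/10) = 0.3631
Friis cascade:
  F = 1.244 + (2.158 − 1)/0.8037 + (1.698 − 1)/0.3725 + (3.475 − 1)/100.3 = 4.584
NF = 10 log₁₀(4.584) = 6.61 dB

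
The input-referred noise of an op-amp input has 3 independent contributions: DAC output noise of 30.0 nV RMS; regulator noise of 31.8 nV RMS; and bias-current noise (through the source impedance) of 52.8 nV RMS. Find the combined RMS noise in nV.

Uncorrelated sources add in power (mean-square): V_tot = √(ΣV_i²)
V_tot = √[(3.00×10⁻⁸)² + (3.18×10⁻⁸)² + (5.28×10⁻⁸)²] = 6.85×10⁻⁸ V = 68.5 nV

68.5 nV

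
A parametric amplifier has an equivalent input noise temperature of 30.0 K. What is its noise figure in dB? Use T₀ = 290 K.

F = 1 + T_e/T₀ = 1 + 30.0/290 = 1.10345
NF = 10 log₁₀(1.10345) = 0.428 dB

0.428 dB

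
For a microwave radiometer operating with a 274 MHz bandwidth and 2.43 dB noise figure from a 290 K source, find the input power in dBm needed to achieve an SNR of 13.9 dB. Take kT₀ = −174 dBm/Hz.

−73.3 dBm

Sensitivity = −174 + 10 log₁₀(B) + NF + SNR_min
= −174 + 84.38 + 2.43 + 13.9
= −73.29 dBm → −73.3 dBm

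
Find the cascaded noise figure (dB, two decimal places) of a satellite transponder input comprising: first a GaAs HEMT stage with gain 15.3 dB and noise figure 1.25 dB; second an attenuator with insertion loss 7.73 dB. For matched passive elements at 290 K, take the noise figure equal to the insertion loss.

1.70 dB

Convert to linear (a loss of L dB is a gain of −L dB): F_i = 10^(NF_i/10), G_i = 10^(G_i,dB/10)
  Stage 1: F_1 = 10^(1.25/10) = 1.334, G_1 = 10^(15.3/10) = 33.88
  Stage 2: F_2 = 10^(7.73/10) = 5.929, G_2 = 10^(−7.73/10) = 0.1687
Friis cascade:
  F = 1.334 + (5.929 − 1)/33.88 = 1.479
NF = 10 log₁₀(1.479) = 1.70 dB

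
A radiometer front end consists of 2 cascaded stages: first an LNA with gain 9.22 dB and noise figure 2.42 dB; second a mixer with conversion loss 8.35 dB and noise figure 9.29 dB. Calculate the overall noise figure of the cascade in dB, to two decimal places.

4.22 dB

Convert to linear (a loss of L dB is a gain of −L dB): F_i = 10^(NF_i/10), G_i = 10^(G_i,dB/10)
  Stage 1: F_1 = 10^(2.42/10) = 1.746, G_1 = 10^(9.22/10) = 8.356
  Stage 2: F_2 = 10^(9.29/10) = 8.492, G_2 = 10^(−8.35/10) = 0.1462
Friis cascade:
  F = 1.746 + (8.492 − 1)/8.356 = 2.642
NF = 10 log₁₀(2.642) = 4.22 dB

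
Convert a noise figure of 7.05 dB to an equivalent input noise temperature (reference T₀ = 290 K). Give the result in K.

F = 10^(7.05/10) = 5.06991
T_e = (F − 1)·T₀ = (5.06991 − 1) × 290 = 1180 K

1180 K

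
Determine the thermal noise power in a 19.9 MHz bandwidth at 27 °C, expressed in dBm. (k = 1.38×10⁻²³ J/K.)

T = 27 °C + 273.15 = 300.15 K
P_n = kTB = 1.38×10⁻²³ × 300.15 × 1.99×10⁷ = 8.24×10⁻¹⁴ W
In dBm: 10 log₁₀(8.24×10⁻¹⁴ / 10⁻³) = −100.8 dBm

−100.8 dBm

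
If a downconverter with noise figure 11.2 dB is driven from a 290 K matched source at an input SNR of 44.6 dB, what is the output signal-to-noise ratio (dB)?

By definition F = SNR_in/SNR_out, so in dB: SNR_out = SNR_in − NF
SNR_out = 44.6 − 11.2 = 33.4 dB

33.4 dB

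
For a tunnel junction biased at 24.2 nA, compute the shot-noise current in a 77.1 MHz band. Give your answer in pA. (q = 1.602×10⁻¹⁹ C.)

I_n = √(2qI·B)
2qI·B = 2 × 1.602×10⁻¹⁹ × 2.42×10⁻⁸ × 7.71×10⁷ = 5.98×10⁻¹⁹ A²
I_n = √(5.98×10⁻¹⁹) = 7.73×10⁻¹⁰ A = 773 pA

773 pA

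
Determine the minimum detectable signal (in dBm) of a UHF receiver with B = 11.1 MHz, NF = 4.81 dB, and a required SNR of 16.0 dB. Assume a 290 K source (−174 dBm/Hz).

Sensitivity = −174 + 10 log₁₀(B) + NF + SNR_min
= −174 + 70.45 + 4.81 + 16.0
= −82.74 dBm → −82.7 dBm

−82.7 dBm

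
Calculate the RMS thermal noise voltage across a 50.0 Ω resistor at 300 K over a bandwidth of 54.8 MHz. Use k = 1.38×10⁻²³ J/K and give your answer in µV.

V_n = √(4kTRB)
4kTRB = 4 × 1.38×10⁻²³ × 300 × 5.00×10¹ × 5.48×10⁷ = 4.54×10⁻¹¹ V²
V_n = √(4.54×10⁻¹¹) = 6.74×10⁻⁶ V = 6.74 µV

6.74 µV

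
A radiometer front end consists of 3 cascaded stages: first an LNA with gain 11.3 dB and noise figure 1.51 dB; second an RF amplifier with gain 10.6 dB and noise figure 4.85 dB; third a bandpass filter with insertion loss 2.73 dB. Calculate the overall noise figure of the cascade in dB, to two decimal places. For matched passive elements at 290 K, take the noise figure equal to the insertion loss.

Convert to linear (a loss of L dB is a gain of −L dB): F_i = 10^(NF_i/10), G_i = 10^(G_i,dB/10)
  Stage 1: F_1 = 10^(1.51/10) = 1.416, G_1 = 10^(11.3/10) = 13.49
  Stage 2: F_2 = 10^(4.85/10) = 3.055, G_2 = 10^(10.6/10) = 11.48
  Stage 3: F_3 = 10^(2.73/10) = 1.875, G_3 = 10^(−2.73/10) = 0.5333
Friis cascade:
  F = 1.416 + (3.055 − 1)/13.49 + (1.875 − 1)/154.9 = 1.574
NF = 10 log₁₀(1.574) = 1.97 dB

1.97 dB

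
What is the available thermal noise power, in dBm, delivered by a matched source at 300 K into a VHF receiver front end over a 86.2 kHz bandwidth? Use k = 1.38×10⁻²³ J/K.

P_n = kTB = 1.38×10⁻²³ × 300 × 8.62×10⁴ = 3.57×10⁻¹⁶ W
In dBm: 10 log₁₀(3.57×10⁻¹⁶ / 10⁻³) = −124.5 dBm

−124.5 dBm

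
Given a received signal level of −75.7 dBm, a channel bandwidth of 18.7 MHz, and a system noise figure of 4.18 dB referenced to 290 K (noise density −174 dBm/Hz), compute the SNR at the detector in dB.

21.4 dB

Noise floor: N = −174 + 10 log₁₀(B) + NF
10 log₁₀(1.87×10⁷) = 72.72 dB
N = −174 + 72.72 + 4.18 = −97.10 dBm
SNR = P_sig − N = −75.7 − (−97.10) = 21.40 dB → 21.4 dB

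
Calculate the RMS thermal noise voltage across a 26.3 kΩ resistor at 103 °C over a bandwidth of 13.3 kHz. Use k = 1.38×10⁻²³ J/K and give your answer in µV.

2.69 µV

T = 103 °C + 273.15 = 376.15 K
V_n = √(4kTRB)
4kTRB = 4 × 1.38×10⁻²³ × 376.15 × 2.63×10⁴ × 1.33×10⁴ = 7.26×10⁻¹² V²
V_n = √(7.26×10⁻¹²) = 2.69×10⁻⁶ V = 2.69 µV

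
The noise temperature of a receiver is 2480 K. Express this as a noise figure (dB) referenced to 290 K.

F = 1 + T_e/T₀ = 1 + 2480/290 = 9.55172
NF = 10 log₁₀(9.55172) = 9.80 dB

9.80 dB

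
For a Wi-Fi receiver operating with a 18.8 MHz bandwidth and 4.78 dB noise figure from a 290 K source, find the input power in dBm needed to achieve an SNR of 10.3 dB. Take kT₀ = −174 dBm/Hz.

−86.2 dBm

Sensitivity = −174 + 10 log₁₀(B) + NF + SNR_min
= −174 + 72.74 + 4.78 + 10.3
= −86.18 dBm → −86.2 dBm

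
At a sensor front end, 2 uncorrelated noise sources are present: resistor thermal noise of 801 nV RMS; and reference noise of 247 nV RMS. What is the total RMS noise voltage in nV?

Uncorrelated sources add in power (mean-square): V_tot = √(ΣV_i²)
V_tot = √[(8.01×10⁻⁷)² + (2.47×10⁻⁷)²] = 8.38×10⁻⁷ V = 838 nV

838 nV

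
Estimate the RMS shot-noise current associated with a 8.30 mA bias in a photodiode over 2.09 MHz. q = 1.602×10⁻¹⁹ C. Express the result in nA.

74.6 nA

I_n = √(2qI·B)
2qI·B = 2 × 1.602×10⁻¹⁹ × 8.30×10⁻³ × 2.09×10⁶ = 5.56×10⁻¹⁵ A²
I_n = √(5.56×10⁻¹⁵) = 7.46×10⁻⁸ A = 74.6 nA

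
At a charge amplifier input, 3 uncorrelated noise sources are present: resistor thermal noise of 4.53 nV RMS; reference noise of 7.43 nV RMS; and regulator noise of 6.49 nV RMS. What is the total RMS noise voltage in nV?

10.9 nV

Uncorrelated sources add in power (mean-square): V_tot = √(ΣV_i²)
V_tot = √[(4.53×10⁻⁹)² + (7.43×10⁻⁹)² + (6.49×10⁻⁹)²] = 1.09×10⁻⁸ V = 10.9 nV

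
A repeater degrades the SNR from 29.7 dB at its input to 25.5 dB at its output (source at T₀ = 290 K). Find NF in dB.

NF (dB) = SNR_in(dB) − SNR_out(dB) when the source is at T₀
NF = 29.7 − 25.5 = 4.2 dB

4.2 dB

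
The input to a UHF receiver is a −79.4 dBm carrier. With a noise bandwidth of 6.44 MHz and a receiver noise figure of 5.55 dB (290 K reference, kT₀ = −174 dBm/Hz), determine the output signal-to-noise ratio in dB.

Noise floor: N = −174 + 10 log₁₀(B) + NF
10 log₁₀(6.44×10⁶) = 68.09 dB
N = −174 + 68.09 + 5.55 = −100.36 dBm
SNR = P_sig − N = −79.4 − (−100.36) = 20.96 dB → 21.0 dB

21.0 dB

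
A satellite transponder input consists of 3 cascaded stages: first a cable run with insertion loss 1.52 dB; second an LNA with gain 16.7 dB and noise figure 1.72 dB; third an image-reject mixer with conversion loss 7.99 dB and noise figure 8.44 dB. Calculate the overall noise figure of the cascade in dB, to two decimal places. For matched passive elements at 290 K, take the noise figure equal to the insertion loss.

Convert to linear (a loss of L dB is a gain of −L dB): F_i = 10^(NF_i/10), G_i = 10^(G_i,dB/10)
  Stage 1: F_1 = 10^(1.52/10) = 1.419, G_1 = 10^(−1.52/10) = 0.7047
  Stage 2: F_2 = 10^(1.72/10) = 1.486, G_2 = 10^(16.7/10) = 46.77
  Stage 3: F_3 = 10^(8.44/10) = 6.982, G_3 = 10^(−7.99/10) = 0.1589
Friis cascade:
  F = 1.419 + (1.486 − 1)/0.7047 + (6.982 − 1)/32.96 = 2.290
NF = 10 log₁₀(2.290) = 3.60 dB

3.60 dB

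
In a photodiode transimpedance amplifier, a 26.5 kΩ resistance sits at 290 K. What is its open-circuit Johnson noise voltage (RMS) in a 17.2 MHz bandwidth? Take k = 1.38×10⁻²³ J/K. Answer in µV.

V_n = √(4kTRB)
4kTRB = 4 × 1.38×10⁻²³ × 290 × 2.65×10⁴ × 1.72×10⁷ = 7.30×10⁻⁹ V²
V_n = √(7.30×10⁻⁹) = 8.54×10⁻⁵ V = 85.4 µV

85.4 µV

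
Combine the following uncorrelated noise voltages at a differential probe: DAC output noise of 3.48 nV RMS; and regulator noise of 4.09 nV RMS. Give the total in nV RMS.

Uncorrelated sources add in power (mean-square): V_tot = √(ΣV_i²)
V_tot = √[(3.48×10⁻⁹)² + (4.09×10⁻⁹)²] = 5.37×10⁻⁹ V = 5.37 nV

5.37 nV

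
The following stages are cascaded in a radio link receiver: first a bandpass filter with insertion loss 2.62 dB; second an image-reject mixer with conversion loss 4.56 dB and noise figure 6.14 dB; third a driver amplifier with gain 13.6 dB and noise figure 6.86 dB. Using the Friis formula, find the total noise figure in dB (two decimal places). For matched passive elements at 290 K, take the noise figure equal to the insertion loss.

14.42 dB

Convert to linear (a loss of L dB is a gain of −L dB): F_i = 10^(NF_i/10), G_i = 10^(G_i,dB/10)
  Stage 1: F_1 = 10^(2.62/10) = 1.828, G_1 = 10^(−2.62/10) = 0.5470
  Stage 2: F_2 = 10^(6.14/10) = 4.111, G_2 = 10^(−4.56/10) = 0.3499
  Stage 3: F_3 = 10^(6.86/10) = 4.853, G_3 = 10^(13.6/10) = 22.91
Friis cascade:
  F = 1.828 + (4.111 − 1)/0.5470 + (4.853 − 1)/0.1914 = 27.64
NF = 10 log₁₀(27.64) = 14.42 dB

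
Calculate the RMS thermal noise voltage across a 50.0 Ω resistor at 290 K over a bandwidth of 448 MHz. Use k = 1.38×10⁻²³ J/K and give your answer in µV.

V_n = √(4kTRB)
4kTRB = 4 × 1.38×10⁻²³ × 290 × 5.00×10¹ × 4.48×10⁸ = 3.59×10⁻¹⁰ V²
V_n = √(3.59×10⁻¹⁰) = 1.89×10⁻⁵ V = 18.9 µV

18.9 µV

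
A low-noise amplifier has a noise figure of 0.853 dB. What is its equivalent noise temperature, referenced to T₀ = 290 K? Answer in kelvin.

F = 10^(0.853/10) = 1.21703
T_e = (F − 1)·T₀ = (1.21703 − 1) × 290 = 62.9 K

62.9 K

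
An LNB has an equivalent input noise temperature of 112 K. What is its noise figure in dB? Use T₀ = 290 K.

1.42 dB

F = 1 + T_e/T₀ = 1 + 112/290 = 1.38621
NF = 10 log₁₀(1.38621) = 1.42 dB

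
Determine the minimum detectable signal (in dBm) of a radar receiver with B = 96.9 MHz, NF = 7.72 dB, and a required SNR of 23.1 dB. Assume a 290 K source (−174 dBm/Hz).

−63.3 dBm

Sensitivity = −174 + 10 log₁₀(B) + NF + SNR_min
= −174 + 79.86 + 7.72 + 23.1
= −63.32 dBm → −63.3 dBm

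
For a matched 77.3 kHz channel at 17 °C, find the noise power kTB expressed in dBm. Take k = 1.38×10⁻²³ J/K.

−125.1 dBm

T = 17 °C + 273.15 = 290.15 K
P_n = kTB = 1.38×10⁻²³ × 290.15 × 7.73×10⁴ = 3.10×10⁻¹⁶ W
In dBm: 10 log₁₀(3.10×10⁻¹⁶ / 10⁻³) = −125.1 dBm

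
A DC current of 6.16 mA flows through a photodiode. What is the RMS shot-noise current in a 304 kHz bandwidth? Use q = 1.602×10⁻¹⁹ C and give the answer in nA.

24.5 nA

I_n = √(2qI·B)
2qI·B = 2 × 1.602×10⁻¹⁹ × 6.16×10⁻³ × 3.04×10⁵ = 6.00×10⁻¹⁶ A²
I_n = √(6.00×10⁻¹⁶) = 2.45×10⁻⁸ A = 24.5 nA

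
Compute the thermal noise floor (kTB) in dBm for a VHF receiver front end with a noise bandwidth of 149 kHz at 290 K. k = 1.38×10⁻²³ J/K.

P_n = kTB = 1.38×10⁻²³ × 290 × 1.49×10⁵ = 5.96×10⁻¹⁶ W
In dBm: 10 log₁₀(5.96×10⁻¹⁶ / 10⁻³) = −122.2 dBm

−122.2 dBm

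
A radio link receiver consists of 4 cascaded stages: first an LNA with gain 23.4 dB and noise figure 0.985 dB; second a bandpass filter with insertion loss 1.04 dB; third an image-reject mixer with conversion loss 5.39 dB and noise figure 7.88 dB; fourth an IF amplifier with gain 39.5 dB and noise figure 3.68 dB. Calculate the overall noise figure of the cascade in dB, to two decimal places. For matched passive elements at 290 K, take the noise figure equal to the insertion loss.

1.18 dB

Convert to linear (a loss of L dB is a gain of −L dB): F_i = 10^(NF_i/10), G_i = 10^(G_i,dB/10)
  Stage 1: F_1 = 10^(0.985/10) = 1.255, G_1 = 10^(23.4/10) = 218.8
  Stage 2: F_2 = 10^(1.04/10) = 1.271, G_2 = 10^(−1.04/10) = 0.7870
  Stage 3: F_3 = 10^(7.88/10) = 6.138, G_3 = 10^(−5.39/10) = 0.2891
  Stage 4: F_4 = 10^(3.68/10) = 2.333, G_4 = 10^(39.5/10) = 8913
Friis cascade:
  F = 1.255 + (1.271 − 1)/218.8 + (6.138 − 1)/172.2 + (2.333 − 1)/49.77 = 1.312
NF = 10 log₁₀(1.312) = 1.18 dB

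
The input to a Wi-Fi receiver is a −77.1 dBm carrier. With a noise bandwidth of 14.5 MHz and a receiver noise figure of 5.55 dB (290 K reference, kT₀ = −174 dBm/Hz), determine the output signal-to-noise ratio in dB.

19.7 dB

Noise floor: N = −174 + 10 log₁₀(B) + NF
10 log₁₀(1.45×10⁷) = 71.61 dB
N = −174 + 71.61 + 5.55 = −96.84 dBm
SNR = P_sig − N = −77.1 − (−96.84) = 19.74 dB → 19.7 dB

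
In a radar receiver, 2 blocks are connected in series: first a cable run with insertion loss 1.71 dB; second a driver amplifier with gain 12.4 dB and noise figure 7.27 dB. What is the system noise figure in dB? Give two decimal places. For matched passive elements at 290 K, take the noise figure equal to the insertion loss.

Convert to linear (a loss of L dB is a gain of −L dB): F_i = 10^(NF_i/10), G_i = 10^(G_i,dB/10)
  Stage 1: F_1 = 10^(1.71/10) = 1.483, G_1 = 10^(−1.71/10) = 0.6745
  Stage 2: F_2 = 10^(7.27/10) = 5.333, G_2 = 10^(12.4/10) = 17.38
Friis cascade:
  F = 1.483 + (5.333 − 1)/0.6745 = 7.907
NF = 10 log₁₀(7.907) = 8.98 dB

8.98 dB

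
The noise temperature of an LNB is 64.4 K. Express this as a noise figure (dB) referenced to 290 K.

F = 1 + T_e/T₀ = 1 + 64.4/290 = 1.22207
NF = 10 log₁₀(1.22207) = 0.871 dB

0.871 dB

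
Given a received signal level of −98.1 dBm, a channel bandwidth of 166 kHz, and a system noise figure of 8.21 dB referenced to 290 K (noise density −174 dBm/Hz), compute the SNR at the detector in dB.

Noise floor: N = −174 + 10 log₁₀(B) + NF
10 log₁₀(1.66×10⁵) = 52.2 dB
N = −174 + 52.2 + 8.21 = −113.59 dBm
SNR = P_sig − N = −98.1 − (−113.59) = 15.49 dB → 15.5 dB

15.5 dB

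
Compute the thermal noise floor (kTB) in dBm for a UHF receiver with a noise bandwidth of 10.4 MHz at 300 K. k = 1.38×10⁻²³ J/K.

−103.7 dBm

P_n = kTB = 1.38×10⁻²³ × 300 × 1.04×10⁷ = 4.31×10⁻¹⁴ W
In dBm: 10 log₁₀(4.31×10⁻¹⁴ / 10⁻³) = −103.7 dBm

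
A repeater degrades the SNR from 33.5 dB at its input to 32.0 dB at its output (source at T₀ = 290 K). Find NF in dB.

1.5 dB

NF (dB) = SNR_in(dB) − SNR_out(dB) when the source is at T₀
NF = 33.5 − 32.0 = 1.5 dB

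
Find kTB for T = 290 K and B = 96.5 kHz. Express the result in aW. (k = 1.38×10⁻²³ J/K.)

386 aW

P_n = kTB = 1.38×10⁻²³ × 290 × 9.65×10⁴ = 3.86×10⁻¹⁶ W = 386 aW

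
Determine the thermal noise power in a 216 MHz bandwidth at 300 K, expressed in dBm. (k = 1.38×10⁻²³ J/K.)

P_n = kTB = 1.38×10⁻²³ × 300 × 2.16×10⁸ = 8.94×10⁻¹³ W
In dBm: 10 log₁₀(8.94×10⁻¹³ / 10⁻³) = −90.5 dBm

−90.5 dBm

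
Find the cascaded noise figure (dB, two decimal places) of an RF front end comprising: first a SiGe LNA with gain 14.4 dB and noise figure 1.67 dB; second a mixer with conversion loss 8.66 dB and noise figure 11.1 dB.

Convert to linear (a loss of L dB is a gain of −L dB): F_i = 10^(NF_i/10), G_i = 10^(G_i,dB/10)
  Stage 1: F_1 = 10^(1.67/10) = 1.469, G_1 = 10^(14.4/10) = 27.54
  Stage 2: F_2 = 10^(11.1/10) = 12.88, G_2 = 10^(−8.66/10) = 0.1361
Friis cascade:
  F = 1.469 + (12.88 − 1)/27.54 = 1.900
NF = 10 log₁₀(1.900) = 2.79 dB

2.79 dB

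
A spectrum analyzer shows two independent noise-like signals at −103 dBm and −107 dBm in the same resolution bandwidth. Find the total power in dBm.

Convert to linear, add, convert back:
P₁ = 5.01×10⁻¹⁴ W, P₂ = 2.00×10⁻¹⁴ W
P_tot = 7.01×10⁻¹⁴ W → 10 log₁₀(P_tot / 10⁻³) = −101.5 dBm

−101.5 dBm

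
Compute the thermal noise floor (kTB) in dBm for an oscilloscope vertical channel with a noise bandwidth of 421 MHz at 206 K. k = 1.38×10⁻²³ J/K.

−89.2 dBm

P_n = kTB = 1.38×10⁻²³ × 206 × 4.21×10⁸ = 1.20×10⁻¹² W
In dBm: 10 log₁₀(1.20×10⁻¹² / 10⁻³) = −89.2 dBm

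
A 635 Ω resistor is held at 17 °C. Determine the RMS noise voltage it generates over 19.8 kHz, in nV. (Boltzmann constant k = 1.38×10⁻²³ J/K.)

449 nV

T = 17 °C + 273.15 = 290.15 K
V_n = √(4kTRB)
4kTRB = 4 × 1.38×10⁻²³ × 290.15 × 6.35×10² × 1.98×10⁴ = 2.01×10⁻¹³ V²
V_n = √(2.01×10⁻¹³) = 4.49×10⁻⁷ V = 449 nV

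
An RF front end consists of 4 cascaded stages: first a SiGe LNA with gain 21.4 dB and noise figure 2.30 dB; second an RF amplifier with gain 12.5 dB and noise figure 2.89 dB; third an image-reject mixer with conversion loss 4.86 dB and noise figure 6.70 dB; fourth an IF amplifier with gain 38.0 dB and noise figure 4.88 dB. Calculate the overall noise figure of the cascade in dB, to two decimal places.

2.33 dB

Convert to linear (a loss of L dB is a gain of −L dB): F_i = 10^(NF_i/10), G_i = 10^(G_i,dB/10)
  Stage 1: F_1 = 10^(2.30/10) = 1.698, G_1 = 10^(21.4/10) = 138.0
  Stage 2: F_2 = 10^(2.89/10) = 1.945, G_2 = 10^(12.5/10) = 17.78
  Stage 3: F_3 = 10^(6.70/10) = 4.677, G_3 = 10^(−4.86/10) = 0.3266
  Stage 4: F_4 = 10^(4.88/10) = 3.076, G_4 = 10^(38.0/10) = 6310
Friis cascade:
  F = 1.698 + (1.945 − 1)/138.0 + (4.677 − 1)/2455 + (3.076 − 1)/801.7 = 1.709
NF = 10 log₁₀(1.709) = 2.33 dB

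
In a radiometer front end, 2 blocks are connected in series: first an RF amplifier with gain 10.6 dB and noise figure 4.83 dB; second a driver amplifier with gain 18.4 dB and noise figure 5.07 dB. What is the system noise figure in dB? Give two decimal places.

Convert to linear (a loss of L dB is a gain of −L dB): F_i = 10^(NF_i/10), G_i = 10^(G_i,dB/10)
  Stage 1: F_1 = 10^(4.83/10) = 3.041, G_1 = 10^(10.6/10) = 11.48
  Stage 2: F_2 = 10^(5.07/10) = 3.214, G_2 = 10^(18.4/10) = 69.18
Friis cascade:
  F = 3.041 + (3.214 − 1)/11.48 = 3.234
NF = 10 log₁₀(3.234) = 5.10 dB

5.10 dB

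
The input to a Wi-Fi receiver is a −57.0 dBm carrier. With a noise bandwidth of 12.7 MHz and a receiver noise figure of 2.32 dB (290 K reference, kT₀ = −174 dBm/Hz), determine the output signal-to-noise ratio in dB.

43.6 dB

Noise floor: N = −174 + 10 log₁₀(B) + NF
10 log₁₀(1.27×10⁷) = 71.04 dB
N = −174 + 71.04 + 2.32 = −100.64 dBm
SNR = P_sig − N = −57.0 − (−100.64) = 43.64 dB → 43.6 dB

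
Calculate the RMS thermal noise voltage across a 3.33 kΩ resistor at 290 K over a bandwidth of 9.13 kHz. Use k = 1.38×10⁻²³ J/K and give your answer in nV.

698 nV

V_n = √(4kTRB)
4kTRB = 4 × 1.38×10⁻²³ × 290 × 3.33×10³ × 9.13×10³ = 4.87×10⁻¹³ V²
V_n = √(4.87×10⁻¹³) = 6.98×10⁻⁷ V = 698 nV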